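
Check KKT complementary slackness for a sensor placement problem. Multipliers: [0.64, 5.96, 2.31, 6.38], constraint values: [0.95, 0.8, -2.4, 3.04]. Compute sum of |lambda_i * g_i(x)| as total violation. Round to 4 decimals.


KKT complementary slackness check:
lambda_1 * g_1 = 0.64 * 0.95 = 0.608
lambda_2 * g_2 = 5.96 * 0.8 = 4.768
lambda_3 * g_3 = 2.31 * -2.4 = -5.544
lambda_4 * g_4 = 6.38 * 3.04 = 19.3952
Total violation = 0.608 + 4.768 + 5.544 + 19.3952 = 30.3152


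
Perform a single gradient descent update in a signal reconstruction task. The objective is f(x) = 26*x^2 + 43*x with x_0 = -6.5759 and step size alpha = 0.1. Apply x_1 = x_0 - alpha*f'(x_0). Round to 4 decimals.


We compute the gradient at x_0 and apply the update.
f'(x) = 52*x + 43
f'(-6.5759) = 52*-6.5759 + 43 = -298.9468
x_1 = -6.5759 - 0.1*-298.9468 = 23.3188


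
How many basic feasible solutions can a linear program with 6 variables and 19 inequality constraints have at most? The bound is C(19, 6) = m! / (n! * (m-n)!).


Each vertex corresponds to some choice of n active constraints out of m, so the number of vertices is at most C(m, n) = m! / (n!(m-n)!).
m = 19, n = 6
Numerator: 19 * 18 * 17 * 16 * 15 * 14
Denominator: 6! = 720
C(19, 6) = 27132


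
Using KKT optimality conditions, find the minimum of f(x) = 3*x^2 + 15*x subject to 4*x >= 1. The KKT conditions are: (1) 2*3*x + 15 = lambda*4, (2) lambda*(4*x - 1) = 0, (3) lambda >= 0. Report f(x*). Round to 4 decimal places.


Step 1: Try lambda = 0 (constraint inactive).
x_unc = -15/(2*3) = -2.5
Check: 4*-2.5 = -10.0 < 1 -- violated!
Step 2: Constraint must be active: 4*x = 1
x* = 1/4 = 0.25
lambda = (2*3*0.25 + 15)/4 = 4.125
Step 3: Compute optimal value.
f(x*) = 3*0.25^2 + 15*0.25 = 3.9375


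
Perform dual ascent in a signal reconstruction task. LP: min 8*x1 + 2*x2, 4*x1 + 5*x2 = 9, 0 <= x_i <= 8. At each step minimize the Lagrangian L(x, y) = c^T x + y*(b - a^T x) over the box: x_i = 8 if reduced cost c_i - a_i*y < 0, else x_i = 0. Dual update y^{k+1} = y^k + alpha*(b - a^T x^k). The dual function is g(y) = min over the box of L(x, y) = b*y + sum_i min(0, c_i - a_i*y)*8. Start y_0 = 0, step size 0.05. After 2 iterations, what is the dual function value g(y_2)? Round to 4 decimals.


Dual ascent for LP: min 8*x1 + 2*x2, 4*x1 + 5*x2 = 9, 0 <= x_i <= 8
Step 1: y^k = 0.0, reduced costs: (8.0, 2.0)
  x^k = (0.0, 0.0), subgradient = b - a^T x = 9.0
  y^{k+1} = 0.0 + 0.05*9.0 = 0.45
Step 2: y^k = 0.45, reduced costs: (6.2, -0.25)
  x^k = (0.0, 8.0), subgradient = b - a^T x = -31.0
  y^{k+1} = 0.45 + 0.05*-31.0 = -1.1
Dual objective at y_2 = -1.1: reduced costs (12.4, 7.5), box minimizer x = (0.0, 0.0)
g(y_2) = b*y + (c1 - a1*y)*x1 + (c2 - a2*y)*x2 = 9*(-1.1) + 12.4*0.0 + 7.5*0.0 = -9.9 + 0.0 + 0.0 = -9.9


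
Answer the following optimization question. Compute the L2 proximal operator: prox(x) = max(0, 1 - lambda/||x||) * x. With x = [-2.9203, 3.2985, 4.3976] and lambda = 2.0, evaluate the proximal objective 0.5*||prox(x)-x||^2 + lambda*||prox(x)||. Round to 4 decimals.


Step 1: Compute ||x||.
||x|| = 6.2247
Step 2: Compute scaling factor.
scale = max(0, 1 - 2.0/6.2247) = 0.6787
Step 3: prox(x) = [-1.982, 2.2387, 2.9847]
||prox(x)|| = 4.2247
Step 4: Proximal objective.
0.5*||prox-x||^2 = 2.0
lambda*||prox|| = 8.4494
Total = 10.4494


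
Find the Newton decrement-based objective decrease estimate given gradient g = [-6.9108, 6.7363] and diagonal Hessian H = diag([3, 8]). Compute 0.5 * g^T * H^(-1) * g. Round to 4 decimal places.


Step 1: H is diagonal, so H^(-1) * g = [-2.3036, 0.842].
Step 2: g^T H^(-1) g = sum_i g_i^2 / H_ii
  = (-6.9108)^2/3 + (6.7363)^2/8
  = 15.9197 + 5.6722 = 21.5919
Step 3: Objective decrease = 0.5 * g^T H^(-1) g = 10.796


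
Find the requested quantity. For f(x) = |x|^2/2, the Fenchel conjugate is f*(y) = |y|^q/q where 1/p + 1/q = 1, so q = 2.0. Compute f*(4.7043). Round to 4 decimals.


The conjugate exponent q satisfies 1/p + 1/q = 1.
p = 2, so q = 2/(2 - 1) = 2.0
|y|^q = 4.7043^2.0 = 22.1304
f*(4.7043) = 22.1304 / 2.0 = 11.0652


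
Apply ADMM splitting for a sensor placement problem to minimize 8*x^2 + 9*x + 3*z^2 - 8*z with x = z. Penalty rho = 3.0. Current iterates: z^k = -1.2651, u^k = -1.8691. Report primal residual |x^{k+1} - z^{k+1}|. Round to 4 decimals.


ADMM iteration with rho = 3.0, z^k = -1.2651, u^k = -1.8691
Step 1: x-update.
Minimize 8*x^2 + 9*x + (3.0/2)*(x + 1.2651 - 1.8691)^2
FOC: (2*8 + 3.0)*x = -9 + 3.0*(-1.2651 + 1.8691)
x^{k+1} = -0.3783
Step 2: z-update.
Minimize 3*z^2 - 8*z + (3.0/2)*(-0.3783 - z - 1.8691)^2
FOC: (2*3 + 3.0)*z = 8 + 3.0*(-0.3783 - 1.8691)
z^{k+1} = 0.1398
Step 3: u-update.
u^{k+1} = -1.8691 - 0.3783 - 0.1398 = -2.3872
Step 4: Primal residual = |-0.3783 - 0.1398| = 0.5181


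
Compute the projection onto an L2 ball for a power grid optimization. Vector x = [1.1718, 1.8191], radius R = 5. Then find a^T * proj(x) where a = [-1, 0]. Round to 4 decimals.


Step 1: Compute ||x|| (intermediates to 6 decimals).
||x|| = sqrt(1.1718^2 + 1.8191^2) = 2.163848
Step 2: Project.
Since ||x|| <= R, proj = x (no scaling needed).
proj(x) = [1.1718, 1.8191]
Step 3: Dot product.
a^T * proj(x) = -1*1.1718 + 0*1.8191 = -1.1718


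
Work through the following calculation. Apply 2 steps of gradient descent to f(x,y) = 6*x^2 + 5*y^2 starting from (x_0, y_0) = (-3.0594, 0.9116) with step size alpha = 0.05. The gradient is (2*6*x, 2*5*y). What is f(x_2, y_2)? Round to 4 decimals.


Gradient descent on f(x,y) = 6*x^2 + 5*y^2.
Starting point: (-3.0594, 0.9116), alpha = 0.05
Step 1: grad_x = 2*6*-3.0594 = -36.7128, grad_y = 2*5*0.9116 = 9.116
  x_1 = -3.0594 - 0.05*-36.7128 = -1.2238
  y_1 = 0.9116 - 0.05*9.116 = 0.4558
Step 2: grad_x = 2*6*-1.2238 = -14.6851, grad_y = 2*5*0.4558 = 4.558
  x_2 = -1.2238 - 0.05*-14.6851 = -0.4895
  y_2 = 0.4558 - 0.05*4.558 = 0.2279
f(-0.4895, 0.2279) = 6*(-0.4895)^2 + 5*0.2279^2 = 1.6974


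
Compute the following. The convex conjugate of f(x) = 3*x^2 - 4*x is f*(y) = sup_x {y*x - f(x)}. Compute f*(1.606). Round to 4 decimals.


f*(y) = sup_x {y*x - a*x^2 - b*x} = sup_x {(y-b)*x - a*x^2}
FOC: (y - b) - 2a*x = 0 => x* = (y - b)/(2a)
x* = (1.606 + 4)/(2*3) = 0.9343
f*(1.606) = (y-b)^2/(4a) = (1.606 + 4)^2/(4*3)
= 31.4272/12 = 2.6189


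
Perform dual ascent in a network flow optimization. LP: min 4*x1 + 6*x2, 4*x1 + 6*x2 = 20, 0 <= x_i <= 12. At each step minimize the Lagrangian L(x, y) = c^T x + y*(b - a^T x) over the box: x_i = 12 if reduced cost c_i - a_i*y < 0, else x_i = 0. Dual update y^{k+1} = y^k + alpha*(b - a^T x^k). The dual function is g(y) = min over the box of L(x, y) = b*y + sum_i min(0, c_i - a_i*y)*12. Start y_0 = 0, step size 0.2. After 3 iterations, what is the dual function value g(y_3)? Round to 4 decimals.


Dual ascent for LP: min 4*x1 + 6*x2, 4*x1 + 6*x2 = 20, 0 <= x_i <= 12
Step 1: y^k = 0.0, reduced costs: (4.0, 6.0)
  x^k = (0.0, 0.0), subgradient = b - a^T x = 20.0
  y^{k+1} = 0.0 + 0.2*20.0 = 4.0
Step 2: y^k = 4.0, reduced costs: (-12.0, -18.0)
  x^k = (12.0, 12.0), subgradient = b - a^T x = -100.0
  y^{k+1} = 4.0 + 0.2*-100.0 = -16.0
Step 3: y^k = -16.0, reduced costs: (68.0, 102.0)
  x^k = (0.0, 0.0), subgradient = b - a^T x = 20.0
  y^{k+1} = -16.0 + 0.2*20.0 = -12.0
Dual objective at y_3 = -12.0: reduced costs (52.0, 78.0), box minimizer x = (0.0, 0.0)
g(y_3) = b*y + (c1 - a1*y)*x1 + (c2 - a2*y)*x2 = 20*(-12.0) + 52.0*0.0 + 78.0*0.0 = -240.0 + 0.0 + 0.0 = -240.0


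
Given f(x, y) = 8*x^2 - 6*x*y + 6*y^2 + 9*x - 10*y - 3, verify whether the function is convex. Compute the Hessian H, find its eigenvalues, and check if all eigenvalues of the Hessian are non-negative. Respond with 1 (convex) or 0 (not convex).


The Hessian of f(x,y) = 8*x^2 - 6*x*y + 6*y^2 + 9*x - 10*y - 3 is:
H = [[16, -6], [-6, 12]]
Trace = 16 + 12 = 28
Determinant = 16*12 - (-6)^2 = 156
Discriminant = (28)^2 - 4*156 = 160.0
Eigenvalues: lambda_1 = 7.6754, lambda_2 = 20.3246
The function is convex.

1


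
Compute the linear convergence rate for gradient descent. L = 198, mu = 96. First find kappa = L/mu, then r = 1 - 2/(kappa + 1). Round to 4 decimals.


Step 1: Compute the condition number.
kappa = L/mu = 198/96 = 2.0625
Step 2: Compute the convergence rate.
r = 1 - 2/(kappa + 1) = 1 - 2*mu/(L + mu) = (L - mu)/(L + mu) = 102/294 = 0.3469


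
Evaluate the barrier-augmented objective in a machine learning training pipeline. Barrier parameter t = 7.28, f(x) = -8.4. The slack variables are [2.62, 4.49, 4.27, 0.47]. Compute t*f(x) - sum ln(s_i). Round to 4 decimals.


Step 1: Compute log-barrier.
ln values: [0.9632, 1.5019, 1.4516, -0.755]
phi = -(0.9632 + 1.5019 + 1.4516 - 0.755) = -3.1616
Step 2: Compute augmented objective.
t*f(x) = 7.28*-8.4 = -61.152
Total = -61.152 - 3.1616 = -64.3136


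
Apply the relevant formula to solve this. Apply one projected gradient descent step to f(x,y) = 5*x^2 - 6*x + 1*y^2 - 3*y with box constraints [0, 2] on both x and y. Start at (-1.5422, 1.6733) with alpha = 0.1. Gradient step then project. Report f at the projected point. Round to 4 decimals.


Step 1: Compute gradient at (-1.5422, 1.6733).
grad_x = 2*5*-1.5422 - 6 = -21.422
grad_y = 2*1*1.6733 - 3 = 0.3466
Step 2: Gradient step.
x_raw = -1.5422 - 0.1*-21.422 = 0.6
y_raw = 1.6733 - 0.1*0.3466 = 1.6386
Step 3: Project onto [0, 2].
x_proj = clip(0.6) = 0.6
y_proj = clip(1.6386) = 1.6386
Step 4: Evaluate f.
f(0.6, 1.6386) = -4.0308


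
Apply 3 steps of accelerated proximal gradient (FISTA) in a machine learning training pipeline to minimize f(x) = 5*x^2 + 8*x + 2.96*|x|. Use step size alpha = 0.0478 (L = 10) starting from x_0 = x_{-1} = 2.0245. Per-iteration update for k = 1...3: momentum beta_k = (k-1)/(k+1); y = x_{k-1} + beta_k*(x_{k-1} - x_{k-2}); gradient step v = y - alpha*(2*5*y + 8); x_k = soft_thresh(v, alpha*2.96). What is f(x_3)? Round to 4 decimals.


FISTA on f(x) = 5*x^2 + 8*x + 2.96*|x|
L = 10, alpha = 0.0478
Iteration 1: beta = 0.0, y = 2.0245 + 0.0*(2.0245 - 2.0245) = 2.0245
  grad(y) = 28.245, v = y - alpha*grad = 0.6744
  prox(v) = soft_thresh(0.6744, 0.1415) = 0.5329
Iteration 2: beta = 0.3333, y = 0.5329 + 0.3333*(0.5329 - 2.0245) = 0.0357
  grad(y) = 8.357, v = y - alpha*grad = -0.3638
  prox(v) = soft_thresh(-0.3638, 0.1415) = -0.2223
Iteration 3: beta = 0.5, y = -0.2223 + 0.5*(-0.2223 - 0.5329) = -0.5999
  grad(y) = 2.0014, v = y - alpha*grad = -0.6955
  prox(v) = soft_thresh(-0.6955, 0.1415) = -0.554
f(x_3) = 5*(-0.554)^2 + 8*(-0.554) + 2.96*|-0.554| = -1.2576


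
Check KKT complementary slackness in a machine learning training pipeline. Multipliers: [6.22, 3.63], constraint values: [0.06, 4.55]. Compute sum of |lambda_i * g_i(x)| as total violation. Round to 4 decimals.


KKT complementary slackness check:
lambda_1 * g_1 = 6.22 * 0.06 = 0.3732
lambda_2 * g_2 = 3.63 * 4.55 = 16.5165
Total violation = 0.3732 + 16.5165 = 16.8897


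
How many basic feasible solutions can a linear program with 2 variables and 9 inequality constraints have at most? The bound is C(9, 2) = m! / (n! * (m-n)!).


Each vertex corresponds to some choice of n active constraints out of m, so the number of vertices is at most C(m, n) = m! / (n!(m-n)!).
m = 9, n = 2
Numerator: 9 * 8
Denominator: 2! = 2
C(9, 2) = 36


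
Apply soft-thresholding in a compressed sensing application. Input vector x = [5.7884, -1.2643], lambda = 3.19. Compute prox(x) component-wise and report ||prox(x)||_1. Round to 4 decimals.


Soft-thresholding with lambda = 3.19:
prox(5.7884) = sign(5.7884)*max(|5.7884| - 3.19, 0) = 2.5984
prox(-1.2643) = sign(-1.2643)*max(|-1.2643| - 3.19, 0) = 0.0
prox(x) = [2.5984, 0.0]
||prox(x)||_1 = 2.5984 + 0.0 = 2.5984


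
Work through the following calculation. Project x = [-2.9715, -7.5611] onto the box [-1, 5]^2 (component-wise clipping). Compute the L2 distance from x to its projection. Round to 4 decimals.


Project each component onto [-1, 5].
clip(-2.9715) = -1.0, clip(-7.5611) = -1.0
Projection = [-1.0, -1.0]
Squared diffs: [3.8868, 43.048]
Distance = sqrt(46.9348) = 6.8509


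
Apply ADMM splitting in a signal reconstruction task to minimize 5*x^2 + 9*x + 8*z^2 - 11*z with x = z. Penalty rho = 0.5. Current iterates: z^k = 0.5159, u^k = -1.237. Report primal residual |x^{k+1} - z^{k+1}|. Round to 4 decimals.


ADMM iteration with rho = 0.5, z^k = 0.5159, u^k = -1.237
Step 1: x-update.
Minimize 5*x^2 + 9*x + (0.5/2)*(x - 0.5159 - 1.237)^2
FOC: (2*5 + 0.5)*x = -9 + 0.5*(0.5159 + 1.237)
x^{k+1} = -0.7737
Step 2: z-update.
Minimize 8*z^2 - 11*z + (0.5/2)*(-0.7737 - z - 1.237)^2
FOC: (2*8 + 0.5)*z = 11 + 0.5*(-0.7737 - 1.237)
z^{k+1} = 0.6057
Step 3: u-update.
u^{k+1} = -1.237 - 0.7737 - 0.6057 = -2.6164
Step 4: Primal residual = |-0.7737 - 0.6057| = 1.3794


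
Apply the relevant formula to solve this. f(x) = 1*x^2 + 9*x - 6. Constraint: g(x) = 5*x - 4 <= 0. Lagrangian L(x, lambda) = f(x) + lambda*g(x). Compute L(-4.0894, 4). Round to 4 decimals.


Step 1: Evaluate f(x).
f(-4.0894) = 1*(-4.0894)^2 + 9*(-4.0894) - 6 = -26.0814
Step 2: Evaluate g(x).
g(-4.0894) = 5*-4.0894 - 4 = -24.447
Step 3: Compute Lagrangian.
L = -26.0814 + 4*-24.447 = -123.8694


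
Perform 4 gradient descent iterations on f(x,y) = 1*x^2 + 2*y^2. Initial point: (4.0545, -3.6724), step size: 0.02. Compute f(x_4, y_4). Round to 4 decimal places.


Gradient descent on f(x,y) = 1*x^2 + 2*y^2.
Starting point: (4.0545, -3.6724), alpha = 0.02
Step 1: grad_x = 2*1*4.0545 = 8.109, grad_y = 2*2*-3.6724 = -14.6896
  x_1 = 4.0545 - 0.02*8.109 = 3.8923
  y_1 = -3.6724 - 0.02*-14.6896 = -3.3786
Step 2: grad_x = 2*1*3.8923 = 7.7846, grad_y = 2*2*-3.3786 = -13.5144
  x_2 = 3.8923 - 0.02*7.7846 = 3.7366
  y_2 = -3.3786 - 0.02*-13.5144 = -3.1083
Step 3: grad_x = 2*1*3.7366 = 7.4733, grad_y = 2*2*-3.1083 = -12.4333
  x_3 = 3.7366 - 0.02*7.4733 = 3.5872
  y_3 = -3.1083 - 0.02*-12.4333 = -2.8597
Step 4: grad_x = 2*1*3.5872 = 7.1743, grad_y = 2*2*-2.8597 = -11.4386
  x_4 = 3.5872 - 0.02*7.1743 = 3.4437
  y_4 = -2.8597 - 0.02*-11.4386 = -2.6309
f(3.4437, -2.6309) = 1*3.4437^2 + 2*(-2.6309)^2 = 25.702


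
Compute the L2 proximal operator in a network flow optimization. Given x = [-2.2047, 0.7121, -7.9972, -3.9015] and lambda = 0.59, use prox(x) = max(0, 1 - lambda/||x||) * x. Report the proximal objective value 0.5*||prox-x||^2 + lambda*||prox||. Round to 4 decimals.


Step 1: Compute ||x||.
||x|| = 9.1948
Step 2: Compute scaling factor.
scale = max(0, 1 - 0.59/9.1948) = 0.9358
Step 3: prox(x) = [-2.0632, 0.6664, -7.484, -3.6512]
||prox(x)|| = 8.6048
Step 4: Proximal objective.
0.5*||prox-x||^2 = 0.1741
lambda*||prox|| = 5.0768
Total = 5.2509


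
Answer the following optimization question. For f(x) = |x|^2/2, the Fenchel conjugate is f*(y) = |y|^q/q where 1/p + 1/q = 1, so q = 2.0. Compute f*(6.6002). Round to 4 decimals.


The conjugate exponent q satisfies 1/p + 1/q = 1.
p = 2, so q = 2/(2 - 1) = 2.0
|y|^q = 6.6002^2.0 = 43.5626
f*(6.6002) = 43.5626 / 2.0 = 21.7813


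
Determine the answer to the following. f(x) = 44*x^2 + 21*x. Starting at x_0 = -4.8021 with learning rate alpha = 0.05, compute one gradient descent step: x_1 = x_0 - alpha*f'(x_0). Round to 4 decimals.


We compute the gradient at x_0 and apply the update.
f'(x) = 88*x + 21
f'(-4.8021) = 88*-4.8021 + 21 = -401.5848
x_1 = -4.8021 - 0.05*-401.5848 = 15.2771


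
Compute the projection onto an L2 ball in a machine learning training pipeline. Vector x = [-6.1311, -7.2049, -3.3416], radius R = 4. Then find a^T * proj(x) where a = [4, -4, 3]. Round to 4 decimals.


Step 1: Compute ||x|| (intermediates to 6 decimals).
||x|| = sqrt((-6.1311)^2 + (-7.2049)^2 + (-3.3416)^2) = 10.033308
Step 2: Project.
Since ||x|| > R, scale = R/||x|| = 4/10.033308 = 0.398672, proj(x) = scale * x
proj(x) = [-2.444298, -2.872392, -1.332202]
Step 3: Dot product.
a^T * proj(x) = 4*(-2.444298) - 4*(-2.872392) + 3*(-1.332202) = -2.2842


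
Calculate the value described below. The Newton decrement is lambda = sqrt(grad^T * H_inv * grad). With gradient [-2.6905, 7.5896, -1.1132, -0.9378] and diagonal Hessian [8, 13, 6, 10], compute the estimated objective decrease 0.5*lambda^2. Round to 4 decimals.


Step 1: H is diagonal, so H^(-1) * g = [-0.3363, 0.5838, -0.1855, -0.0938].
Step 2: g^T H^(-1) g = sum_i g_i^2 / H_ii
  = (-2.6905)^2/8 + (7.5896)^2/13 + (-1.1132)^2/6 + (-0.9378)^2/10
  = 0.9048 + 4.4309 + 0.2065 + 0.0879 = 5.6303
Step 3: Objective decrease = 0.5 * g^T H^(-1) g = 2.8151


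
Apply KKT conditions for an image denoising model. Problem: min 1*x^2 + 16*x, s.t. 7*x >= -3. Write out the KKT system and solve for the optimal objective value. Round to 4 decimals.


Step 1: Try lambda = 0 (constraint inactive).
x_unc = -16/(2*1) = -8.0
Check: 7*-8.0 = -56.0 < -3 -- violated!
Step 2: Constraint must be active: 7*x = -3
x* = -3/7 = -0.4286 (rounded; the exact value -3/7 is used below)
lambda = (2*1*(-3/7) + 16)/7 = 2.1633
Step 3: Compute optimal value.
f(x*) = 1*(-3/7)^2 + 16*(-3/7) = -6.6735


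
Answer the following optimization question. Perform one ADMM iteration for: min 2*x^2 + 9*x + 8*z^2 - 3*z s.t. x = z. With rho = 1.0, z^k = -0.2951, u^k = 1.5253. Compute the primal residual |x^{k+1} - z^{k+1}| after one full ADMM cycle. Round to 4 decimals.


ADMM iteration with rho = 1.0, z^k = -0.2951, u^k = 1.5253
Step 1: x-update.
Minimize 2*x^2 + 9*x + (1.0/2)*(x + 0.2951 + 1.5253)^2
FOC: (2*2 + 1.0)*x = -9 + 1.0*(-0.2951 - 1.5253)
x^{k+1} = -2.1641
Step 2: z-update.
Minimize 8*z^2 - 3*z + (1.0/2)*(-2.1641 - z + 1.5253)^2
FOC: (2*8 + 1.0)*z = 3 + 1.0*(-2.1641 + 1.5253)
z^{k+1} = 0.1389
Step 3: u-update.
u^{k+1} = 1.5253 - 2.1641 - 0.1389 = -0.7777
Step 4: Primal residual = |-2.1641 - 0.1389| = 2.303


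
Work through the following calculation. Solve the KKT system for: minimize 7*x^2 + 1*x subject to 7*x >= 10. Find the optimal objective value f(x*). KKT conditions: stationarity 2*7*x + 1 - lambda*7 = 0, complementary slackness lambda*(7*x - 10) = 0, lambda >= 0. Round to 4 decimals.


Step 1: Try lambda = 0 (constraint inactive).
x_unc = -1/(2*7) = -0.0714
Check: 7*-0.0714 = -0.4998 < 10 -- violated!
Step 2: Constraint must be active: 7*x = 10
x* = 10/7 = 1.4286 (rounded; the exact value 10/7 is used below)
lambda = (2*7*(10/7) + 1)/7 = 3.0
Step 3: Compute optimal value.
f(x*) = 7*(10/7)^2 + 1*(10/7) = 15.7143


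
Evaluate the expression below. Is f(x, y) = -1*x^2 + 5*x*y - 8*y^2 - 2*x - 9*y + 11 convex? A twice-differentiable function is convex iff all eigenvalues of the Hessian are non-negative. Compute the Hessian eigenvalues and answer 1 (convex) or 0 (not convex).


The Hessian of f(x,y) = -1*x^2 + 5*x*y - 8*y^2 - 2*x - 9*y + 11 is:
H = [[-2, 5], [5, -16]]
Trace = -2 - 16 = -18
Determinant = -2*-16 - (5)^2 = 7
Discriminant = (-18)^2 - 4*7 = 296.0
Eigenvalues: lambda_1 = -17.6023, lambda_2 = -0.3977
The function is not convex.

0


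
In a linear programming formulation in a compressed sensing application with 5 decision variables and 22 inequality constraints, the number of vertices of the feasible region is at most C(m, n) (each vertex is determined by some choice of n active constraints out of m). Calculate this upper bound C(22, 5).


Each vertex corresponds to some choice of n active constraints out of m, so the number of vertices is at most C(m, n) = m! / (n!(m-n)!).
m = 22, n = 5
Numerator: 22 * 21 * 20 * 19 * 18
Denominator: 5! = 120
C(22, 5) = 26334


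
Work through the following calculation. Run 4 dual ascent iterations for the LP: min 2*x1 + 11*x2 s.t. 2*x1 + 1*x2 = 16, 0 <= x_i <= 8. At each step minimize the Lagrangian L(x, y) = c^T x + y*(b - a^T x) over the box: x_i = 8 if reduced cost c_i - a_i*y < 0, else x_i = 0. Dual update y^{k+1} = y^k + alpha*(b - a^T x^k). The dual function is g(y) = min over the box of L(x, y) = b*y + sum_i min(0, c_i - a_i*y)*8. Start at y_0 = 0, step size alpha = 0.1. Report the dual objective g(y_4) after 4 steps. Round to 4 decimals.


Dual ascent for LP: min 2*x1 + 11*x2, 2*x1 + 1*x2 = 16, 0 <= x_i <= 8
Step 1: y^k = 0.0, reduced costs: (2.0, 11.0)
  x^k = (0.0, 0.0), subgradient = b - a^T x = 16.0
  y^{k+1} = 0.0 + 0.1*16.0 = 1.6
Step 2: y^k = 1.6, reduced costs: (-1.2, 9.4)
  x^k = (8.0, 0.0), subgradient = b - a^T x = 0.0
  y^{k+1} = 1.6 + 0.1*0.0 = 1.6
Step 3: y^k = 1.6, reduced costs: (-1.2, 9.4)
  x^k = (8.0, 0.0), subgradient = b - a^T x = 0.0
  y^{k+1} = 1.6 + 0.1*0.0 = 1.6
Step 4: y^k = 1.6, reduced costs: (-1.2, 9.4)
  x^k = (8.0, 0.0), subgradient = b - a^T x = 0.0
  y^{k+1} = 1.6 + 0.1*0.0 = 1.6
Dual objective at y_4 = 1.6: reduced costs (-1.2, 9.4), box minimizer x = (8.0, 0.0)
g(y_4) = b*y + (c1 - a1*y)*x1 + (c2 - a2*y)*x2 = 16*1.6 + (-1.2)*8.0 + 9.4*0.0 = 25.6 - 9.6 + 0.0 = 16.0


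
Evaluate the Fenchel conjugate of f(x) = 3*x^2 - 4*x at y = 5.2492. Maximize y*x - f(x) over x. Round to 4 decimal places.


f*(y) = sup_x {y*x - a*x^2 - b*x} = sup_x {(y-b)*x - a*x^2}
FOC: (y - b) - 2a*x = 0 => x* = (y - b)/(2a)
x* = (5.2492 + 4)/(2*3) = 1.5415
f*(5.2492) = (y-b)^2/(4a) = (5.2492 + 4)^2/(4*3)
= 85.5477/12 = 7.129


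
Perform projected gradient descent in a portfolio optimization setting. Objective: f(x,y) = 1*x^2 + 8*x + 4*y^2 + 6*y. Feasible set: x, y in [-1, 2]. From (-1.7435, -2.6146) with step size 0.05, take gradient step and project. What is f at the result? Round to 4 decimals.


Step 1: Compute gradient at (-1.7435, -2.6146).
grad_x = 2*1*-1.7435 + 8 = 4.513
grad_y = 2*4*-2.6146 + 6 = -14.9168
Step 2: Gradient step.
x_raw = -1.7435 - 0.05*4.513 = -1.9692
y_raw = -2.6146 - 0.05*-14.9168 = -1.8688
Step 3: Project onto [-1, 2].
x_proj = clip(-1.9692) = -1.0
y_proj = clip(-1.8688) = -1.0
Step 4: Evaluate f.
f(-1.0, -1.0) = -9.0


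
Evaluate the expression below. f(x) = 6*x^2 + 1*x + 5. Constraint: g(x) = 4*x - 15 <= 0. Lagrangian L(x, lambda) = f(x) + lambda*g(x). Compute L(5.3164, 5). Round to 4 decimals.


Step 1: Evaluate f(x).
f(5.3164) = 6*5.3164^2 + 1*5.3164 + 5 = 179.9011
Step 2: Evaluate g(x).
g(5.3164) = 4*5.3164 - 15 = 6.2656
Step 3: Compute Lagrangian.
L = 179.9011 + 5*6.2656 = 211.2291


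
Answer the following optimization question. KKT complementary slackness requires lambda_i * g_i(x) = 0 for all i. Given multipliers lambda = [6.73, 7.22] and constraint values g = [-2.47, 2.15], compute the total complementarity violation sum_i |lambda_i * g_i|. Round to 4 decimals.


KKT complementary slackness check:
lambda_1 * g_1 = 6.73 * -2.47 = -16.6231
lambda_2 * g_2 = 7.22 * 2.15 = 15.523
Total violation = 16.6231 + 15.523 = 32.1461


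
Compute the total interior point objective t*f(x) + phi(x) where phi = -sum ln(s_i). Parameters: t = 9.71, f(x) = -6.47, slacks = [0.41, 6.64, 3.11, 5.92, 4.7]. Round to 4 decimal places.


Step 1: Compute log-barrier.
ln values: [-0.8916, 1.8931, 1.1346, 1.7783, 1.5476]
phi = -(-0.8916 + 1.8931 + 1.1346 + 1.7783 + 1.5476) = -5.462
Step 2: Compute augmented objective.
t*f(x) = 9.71*-6.47 = -62.8237
Total = -62.8237 - 5.462 = -68.2857


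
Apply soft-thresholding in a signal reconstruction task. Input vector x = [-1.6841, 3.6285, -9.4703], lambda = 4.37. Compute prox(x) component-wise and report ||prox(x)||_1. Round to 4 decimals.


Soft-thresholding with lambda = 4.37:
prox(-1.6841) = sign(-1.6841)*max(|-1.6841| - 4.37, 0) = 0.0
prox(3.6285) = sign(3.6285)*max(|3.6285| - 4.37, 0) = 0.0
prox(-9.4703) = sign(-9.4703)*max(|-9.4703| - 4.37, 0) = -5.1003
prox(x) = [0.0, 0.0, -5.1003]
||prox(x)||_1 = 0.0 + 0.0 + 5.1003 = 5.1003


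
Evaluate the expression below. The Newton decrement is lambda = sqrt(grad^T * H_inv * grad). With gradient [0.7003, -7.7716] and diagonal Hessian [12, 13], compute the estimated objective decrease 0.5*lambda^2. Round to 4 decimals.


Step 1: H is diagonal, so H^(-1) * g = [0.0584, -0.5978].
Step 2: g^T H^(-1) g = sum_i g_i^2 / H_ii
  = (0.7003)^2/12 + (-7.7716)^2/13
  = 0.0409 + 4.646 = 4.6869
Step 3: Objective decrease = 0.5 * g^T H^(-1) g = 2.3434


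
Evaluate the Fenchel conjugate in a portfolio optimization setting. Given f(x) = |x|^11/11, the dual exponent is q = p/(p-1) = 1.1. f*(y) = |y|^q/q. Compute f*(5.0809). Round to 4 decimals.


The conjugate exponent q satisfies 1/p + 1/q = 1.
p = 11, so q = 11/(11 - 1) = 1.1
|y|^q = 5.0809^1.1 = 5.9777
f*(5.0809) = 5.9777 / 1.1 = 5.4343


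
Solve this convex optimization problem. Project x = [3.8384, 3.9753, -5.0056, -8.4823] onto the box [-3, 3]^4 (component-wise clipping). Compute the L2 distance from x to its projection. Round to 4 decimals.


Project each component onto [-3, 3].
clip(3.8384) = 3.0, clip(3.9753) = 3.0, clip(-5.0056) = -3.0, clip(-8.4823) = -3.0
Projection = [3.0, 3.0, -3.0, -3.0]
Squared diffs: [0.7029, 0.9512, 4.0224, 30.0556]
Distance = sqrt(35.7321) = 5.9776


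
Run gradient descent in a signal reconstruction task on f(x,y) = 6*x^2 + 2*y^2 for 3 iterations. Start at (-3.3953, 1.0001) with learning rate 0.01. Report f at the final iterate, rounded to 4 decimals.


Gradient descent on f(x,y) = 6*x^2 + 2*y^2.
Starting point: (-3.3953, 1.0001), alpha = 0.01
Step 1: grad_x = 2*6*-3.3953 = -40.7436, grad_y = 2*2*1.0001 = 4.0004
  x_1 = -3.3953 - 0.01*-40.7436 = -2.9879
  y_1 = 1.0001 - 0.01*4.0004 = 0.9601
Step 2: grad_x = 2*6*-2.9879 = -35.8544, grad_y = 2*2*0.9601 = 3.8404
  x_2 = -2.9879 - 0.01*-35.8544 = -2.6293
  y_2 = 0.9601 - 0.01*3.8404 = 0.9217
Step 3: grad_x = 2*6*-2.6293 = -31.5518, grad_y = 2*2*0.9217 = 3.6868
  x_3 = -2.6293 - 0.01*-31.5518 = -2.3138
  y_3 = 0.9217 - 0.01*3.6868 = 0.8848
f(-2.3138, 0.8848) = 6*(-2.3138)^2 + 2*0.8848^2 = 33.6879


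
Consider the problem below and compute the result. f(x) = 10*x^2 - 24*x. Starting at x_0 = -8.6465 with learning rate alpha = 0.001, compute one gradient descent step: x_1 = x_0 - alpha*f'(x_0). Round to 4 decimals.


We compute the gradient at x_0 and apply the update.
f'(x) = 20*x - 24
f'(-8.6465) = 20*-8.6465 - 24 = -196.93
x_1 = -8.6465 - 0.001*-196.93 = -8.4496


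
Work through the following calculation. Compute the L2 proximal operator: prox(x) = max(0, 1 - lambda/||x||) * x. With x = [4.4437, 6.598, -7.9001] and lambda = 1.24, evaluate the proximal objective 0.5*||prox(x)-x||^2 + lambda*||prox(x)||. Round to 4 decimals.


Step 1: Compute ||x||.
||x|| = 11.2112
Step 2: Compute scaling factor.
scale = max(0, 1 - 1.24/11.2112) = 0.8894
Step 3: prox(x) = [3.9522, 5.8682, -7.0263]
||prox(x)|| = 9.9712
Step 4: Proximal objective.
0.5*||prox-x||^2 = 0.7688
lambda*||prox|| = 12.3643
Total = 13.1331


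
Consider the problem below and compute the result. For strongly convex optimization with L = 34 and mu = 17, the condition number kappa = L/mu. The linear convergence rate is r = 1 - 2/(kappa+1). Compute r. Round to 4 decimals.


Step 1: Compute the condition number.
kappa = L/mu = 34/17 = 2.0
Step 2: Compute the convergence rate.
r = 1 - 2/(kappa + 1) = 1 - 2*mu/(L + mu) = (L - mu)/(L + mu) = 17/51 = 0.3333


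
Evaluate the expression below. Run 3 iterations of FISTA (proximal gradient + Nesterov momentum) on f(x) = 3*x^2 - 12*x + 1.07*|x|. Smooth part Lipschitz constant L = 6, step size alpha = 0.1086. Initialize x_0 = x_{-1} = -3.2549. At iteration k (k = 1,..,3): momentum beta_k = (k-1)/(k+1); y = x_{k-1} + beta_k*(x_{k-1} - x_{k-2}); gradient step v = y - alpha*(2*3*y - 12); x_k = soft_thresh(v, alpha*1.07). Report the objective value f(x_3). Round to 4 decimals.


FISTA on f(x) = 3*x^2 - 12*x + 1.07*|x|
L = 6, alpha = 0.1086
Iteration 1: beta = 0.0, y = -3.2549 + 0.0*(-3.2549 + 3.2549) = -3.2549
  grad(y) = -31.5294, v = y - alpha*grad = 0.1692
  prox(v) = soft_thresh(0.1692, 0.1162) = 0.053
Iteration 2: beta = 0.3333, y = 0.053 + 0.3333*(0.053 + 3.2549) = 1.1556
  grad(y) = -5.0663, v = y - alpha*grad = 1.7058
  prox(v) = soft_thresh(1.7058, 0.1162) = 1.5896
Iteration 3: beta = 0.5, y = 1.5896 + 0.5*(1.5896 - 0.053) = 2.3579
  grad(y) = 2.1476, v = y - alpha*grad = 2.1247
  prox(v) = soft_thresh(2.1247, 0.1162) = 2.0085
f(x_3) = 3*2.0085^2 - 12*2.0085 + 1.07*|2.0085| = -9.8507


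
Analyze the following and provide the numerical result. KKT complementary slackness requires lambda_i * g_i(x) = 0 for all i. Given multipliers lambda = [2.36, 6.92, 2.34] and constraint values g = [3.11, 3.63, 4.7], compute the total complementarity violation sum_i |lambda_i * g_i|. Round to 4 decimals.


KKT complementary slackness check:
lambda_1 * g_1 = 2.36 * 3.11 = 7.3396
lambda_2 * g_2 = 6.92 * 3.63 = 25.1196
lambda_3 * g_3 = 2.34 * 4.7 = 10.998
Total violation = 7.3396 + 25.1196 + 10.998 = 43.4572


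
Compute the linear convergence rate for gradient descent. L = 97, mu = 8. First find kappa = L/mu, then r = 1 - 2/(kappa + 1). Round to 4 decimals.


Step 1: Compute the condition number.
kappa = L/mu = 97/8 = 12.125
Step 2: Compute the convergence rate.
r = 1 - 2/(kappa + 1) = 1 - 2*mu/(L + mu) = (L - mu)/(L + mu) = 89/105 = 0.8476


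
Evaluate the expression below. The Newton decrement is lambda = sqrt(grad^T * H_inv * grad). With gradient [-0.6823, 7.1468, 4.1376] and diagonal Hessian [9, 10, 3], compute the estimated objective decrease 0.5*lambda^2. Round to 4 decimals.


Step 1: H is diagonal, so H^(-1) * g = [-0.0758, 0.7147, 1.3792].
Step 2: g^T H^(-1) g = sum_i g_i^2 / H_ii
  = (-0.6823)^2/9 + (7.1468)^2/10 + (4.1376)^2/3
  = 0.0517 + 5.1077 + 5.7066 = 10.866
Step 3: Objective decrease = 0.5 * g^T H^(-1) g = 5.433


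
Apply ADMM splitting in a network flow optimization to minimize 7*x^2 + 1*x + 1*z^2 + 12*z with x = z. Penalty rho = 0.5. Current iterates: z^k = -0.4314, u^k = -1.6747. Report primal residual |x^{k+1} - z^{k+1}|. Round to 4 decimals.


ADMM iteration with rho = 0.5, z^k = -0.4314, u^k = -1.6747
Step 1: x-update.
Minimize 7*x^2 + 1*x + (0.5/2)*(x + 0.4314 - 1.6747)^2
FOC: (2*7 + 0.5)*x = -1 + 0.5*(-0.4314 + 1.6747)
x^{k+1} = -0.0261
Step 2: z-update.
Minimize 1*z^2 + 12*z + (0.5/2)*(-0.0261 - z - 1.6747)^2
FOC: (2*1 + 0.5)*z = -12 + 0.5*(-0.0261 - 1.6747)
z^{k+1} = -5.1402
Step 3: u-update.
u^{k+1} = -1.6747 - 0.0261 + 5.1402 = 3.4394
Step 4: Primal residual = |-0.0261 + 5.1402| = 5.1141


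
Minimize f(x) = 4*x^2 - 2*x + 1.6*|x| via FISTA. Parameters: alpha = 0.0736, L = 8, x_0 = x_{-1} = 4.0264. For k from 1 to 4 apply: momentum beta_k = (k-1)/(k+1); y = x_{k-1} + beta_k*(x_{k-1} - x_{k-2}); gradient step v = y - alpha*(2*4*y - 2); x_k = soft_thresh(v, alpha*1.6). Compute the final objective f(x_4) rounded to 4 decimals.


FISTA on f(x) = 4*x^2 - 2*x + 1.6*|x|
L = 8, alpha = 0.0736
Iteration 1: beta = 0.0, y = 4.0264 + 0.0*(4.0264 - 4.0264) = 4.0264
  grad(y) = 30.2112, v = y - alpha*grad = 1.8029
  prox(v) = soft_thresh(1.8029, 0.1178) = 1.6851
Iteration 2: beta = 0.3333, y = 1.6851 + 0.3333*(1.6851 - 4.0264) = 0.9047
  grad(y) = 5.2373, v = y - alpha*grad = 0.5192
  prox(v) = soft_thresh(0.5192, 0.1178) = 0.4014
Iteration 3: beta = 0.5, y = 0.4014 + 0.5*(0.4014 - 1.6851) = -0.2404
  grad(y) = -3.9231, v = y - alpha*grad = 0.0484
  prox(v) = soft_thresh(0.0484, 0.1178) = 0.0
Iteration 4: beta = 0.6, y = 0.0 + 0.6*(0.0 - 0.4014) = -0.2409
  grad(y) = -3.9269, v = y - alpha*grad = 0.0482
  prox(v) = soft_thresh(0.0482, 0.1178) = 0.0
f(x_4) = 4*0.0^2 - 2*0.0 + 1.6*|0.0| = 0.0


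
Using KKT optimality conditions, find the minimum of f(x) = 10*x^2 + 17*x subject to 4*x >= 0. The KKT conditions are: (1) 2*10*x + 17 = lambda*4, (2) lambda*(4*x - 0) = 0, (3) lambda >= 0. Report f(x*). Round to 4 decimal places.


Step 1: Try lambda = 0 (constraint inactive).
x_unc = -17/(2*10) = -0.85
Check: 4*-0.85 = -3.4 < 0 -- violated!
Step 2: Constraint must be active: 4*x = 0
x* = 0/4 = 0.0
lambda = (2*10*0.0 + 17)/4 = 4.25
Step 3: Compute optimal value.
f(x*) = 10*0.0^2 + 17*0.0 = 0.0


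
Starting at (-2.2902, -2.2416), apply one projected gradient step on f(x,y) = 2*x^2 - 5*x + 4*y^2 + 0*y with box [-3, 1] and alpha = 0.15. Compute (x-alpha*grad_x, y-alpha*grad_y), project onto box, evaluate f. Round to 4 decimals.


Step 1: Compute gradient at (-2.2902, -2.2416).
grad_x = 2*2*-2.2902 - 5 = -14.1608
grad_y = 2*4*-2.2416 + 0 = -17.9328
Step 2: Gradient step.
x_raw = -2.2902 - 0.15*-14.1608 = -0.1661
y_raw = -2.2416 - 0.15*-17.9328 = 0.4483
Step 3: Project onto [-3, 1].
x_proj = clip(-0.1661) = -0.1661
y_proj = clip(0.4483) = 0.4483
Step 4: Evaluate f.
f(-0.1661, 0.4483) = 1.6895


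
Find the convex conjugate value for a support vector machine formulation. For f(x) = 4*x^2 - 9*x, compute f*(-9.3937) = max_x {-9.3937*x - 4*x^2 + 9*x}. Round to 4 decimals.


f*(y) = sup_x {y*x - a*x^2 - b*x} = sup_x {(y-b)*x - a*x^2}
FOC: (y - b) - 2a*x = 0 => x* = (y - b)/(2a)
x* = (-9.3937 + 9)/(2*4) = -0.0492
f*(-9.3937) = (y-b)^2/(4a) = (-9.3937 + 9)^2/(4*4)
= 0.155/16 = 0.0097


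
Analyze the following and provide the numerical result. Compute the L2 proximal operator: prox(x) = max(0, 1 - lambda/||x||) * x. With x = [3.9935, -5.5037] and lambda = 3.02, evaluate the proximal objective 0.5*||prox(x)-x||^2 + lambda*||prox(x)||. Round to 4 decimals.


Step 1: Compute ||x||.
||x|| = 6.7999
Step 2: Compute scaling factor.
scale = max(0, 1 - 3.02/6.7999) = 0.5559
Step 3: prox(x) = [2.2199, -3.0594]
||prox(x)|| = 3.7799
Step 4: Proximal objective.
0.5*||prox-x||^2 = 4.5602
lambda*||prox|| = 11.4153
Total = 15.9755


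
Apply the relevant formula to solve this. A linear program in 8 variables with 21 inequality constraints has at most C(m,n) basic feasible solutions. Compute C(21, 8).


Each vertex corresponds to some choice of n active constraints out of m, so the number of vertices is at most C(m, n) = m! / (n!(m-n)!).
m = 21, n = 8
Numerator: 21 * 20 * 19 * 18 * 17 * 16 * 15 * 14
Denominator: 8! = 40320
C(21, 8) = 203490


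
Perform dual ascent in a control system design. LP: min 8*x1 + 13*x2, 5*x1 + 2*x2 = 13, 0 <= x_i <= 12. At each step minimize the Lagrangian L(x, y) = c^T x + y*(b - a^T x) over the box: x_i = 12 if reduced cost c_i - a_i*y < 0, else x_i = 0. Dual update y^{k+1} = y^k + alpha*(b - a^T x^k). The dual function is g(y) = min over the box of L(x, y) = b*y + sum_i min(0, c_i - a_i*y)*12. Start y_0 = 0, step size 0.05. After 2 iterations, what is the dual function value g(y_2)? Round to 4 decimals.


Dual ascent for LP: min 8*x1 + 13*x2, 5*x1 + 2*x2 = 13, 0 <= x_i <= 12
Step 1: y^k = 0.0, reduced costs: (8.0, 13.0)
  x^k = (0.0, 0.0), subgradient = b - a^T x = 13.0
  y^{k+1} = 0.0 + 0.05*13.0 = 0.65
Step 2: y^k = 0.65, reduced costs: (4.75, 11.7)
  x^k = (0.0, 0.0), subgradient = b - a^T x = 13.0
  y^{k+1} = 0.65 + 0.05*13.0 = 1.3
Dual objective at y_2 = 1.3: reduced costs (1.5, 10.4), box minimizer x = (0.0, 0.0)
g(y_2) = b*y + (c1 - a1*y)*x1 + (c2 - a2*y)*x2 = 13*1.3 + 1.5*0.0 + 10.4*0.0 = 16.9 + 0.0 + 0.0 = 16.9


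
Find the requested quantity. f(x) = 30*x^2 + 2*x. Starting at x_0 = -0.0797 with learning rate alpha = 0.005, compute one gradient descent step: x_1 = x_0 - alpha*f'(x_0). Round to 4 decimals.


We compute the gradient at x_0 and apply the update.
f'(x) = 60*x + 2
f'(-0.0797) = 60*-0.0797 + 2 = -2.782
x_1 = -0.0797 - 0.005*-2.782 = -0.0658


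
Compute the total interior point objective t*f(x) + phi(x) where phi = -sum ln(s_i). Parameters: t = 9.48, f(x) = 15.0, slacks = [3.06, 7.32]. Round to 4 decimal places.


Step 1: Compute log-barrier.
ln values: [1.1184, 1.9906]
phi = -(1.1184 + 1.9906) = -3.109
Step 2: Compute augmented objective.
t*f(x) = 9.48*15.0 = 142.2
Total = 142.2 - 3.109 = 139.091


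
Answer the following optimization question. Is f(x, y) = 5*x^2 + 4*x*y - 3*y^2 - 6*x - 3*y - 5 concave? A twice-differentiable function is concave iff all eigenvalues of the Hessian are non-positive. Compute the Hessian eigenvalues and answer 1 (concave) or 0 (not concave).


The Hessian of f(x,y) = 5*x^2 + 4*x*y - 3*y^2 - 6*x - 3*y - 5 is:
H = [[10, 4], [4, -6]]
Trace = 10 - 6 = 4
Determinant = 10*-6 - (4)^2 = -76
Discriminant = (4)^2 - 4*-76 = 320.0
Eigenvalues: lambda_1 = -6.9443, lambda_2 = 10.9443
The function is not concave.

0


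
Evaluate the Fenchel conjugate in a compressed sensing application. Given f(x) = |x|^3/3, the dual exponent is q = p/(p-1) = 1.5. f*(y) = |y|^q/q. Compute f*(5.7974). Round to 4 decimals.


The conjugate exponent q satisfies 1/p + 1/q = 1.
p = 3, so q = 3/(3 - 1) = 1.5
|y|^q = 5.7974^1.5 = 13.9589
f*(5.7974) = 13.9589 / 1.5 = 9.3059


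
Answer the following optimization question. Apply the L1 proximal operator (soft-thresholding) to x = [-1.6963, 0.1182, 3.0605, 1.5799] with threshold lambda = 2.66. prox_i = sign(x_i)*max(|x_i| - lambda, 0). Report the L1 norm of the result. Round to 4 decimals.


Soft-thresholding with lambda = 2.66:
prox(-1.6963) = sign(-1.6963)*max(|-1.6963| - 2.66, 0) = 0.0
prox(0.1182) = sign(0.1182)*max(|0.1182| - 2.66, 0) = 0.0
prox(3.0605) = sign(3.0605)*max(|3.0605| - 2.66, 0) = 0.4005
prox(1.5799) = sign(1.5799)*max(|1.5799| - 2.66, 0) = 0.0
prox(x) = [0.0, 0.0, 0.4005, 0.0]
||prox(x)||_1 = 0.0 + 0.0 + 0.4005 + 0.0 = 0.4005


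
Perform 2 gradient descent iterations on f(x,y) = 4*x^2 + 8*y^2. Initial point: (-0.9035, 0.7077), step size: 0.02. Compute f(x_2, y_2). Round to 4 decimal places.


Gradient descent on f(x,y) = 4*x^2 + 8*y^2.
Starting point: (-0.9035, 0.7077), alpha = 0.02
Step 1: grad_x = 2*4*-0.9035 = -7.228, grad_y = 2*8*0.7077 = 11.3232
  x_1 = -0.9035 - 0.02*-7.228 = -0.7589
  y_1 = 0.7077 - 0.02*11.3232 = 0.4812
Step 2: grad_x = 2*4*-0.7589 = -6.0715, grad_y = 2*8*0.4812 = 7.6998
  x_2 = -0.7589 - 0.02*-6.0715 = -0.6375
  y_2 = 0.4812 - 0.02*7.6998 = 0.3272
f(-0.6375, 0.3272) = 4*(-0.6375)^2 + 8*0.3272^2 = 2.4824


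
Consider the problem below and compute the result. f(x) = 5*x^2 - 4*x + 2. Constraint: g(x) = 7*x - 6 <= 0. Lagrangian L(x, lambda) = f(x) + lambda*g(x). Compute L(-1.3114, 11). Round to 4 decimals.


Step 1: Evaluate f(x).
f(-1.3114) = 5*(-1.3114)^2 - 4*(-1.3114) + 2 = 15.8444
Step 2: Evaluate g(x).
g(-1.3114) = 7*-1.3114 - 6 = -15.1798
Step 3: Compute Lagrangian.
L = 15.8444 + 11*-15.1798 = -151.1334


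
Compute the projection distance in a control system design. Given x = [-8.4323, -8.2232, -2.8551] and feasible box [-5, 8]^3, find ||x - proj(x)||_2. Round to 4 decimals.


Project each component onto [-5, 8].
clip(-8.4323) = -5.0, clip(-8.2232) = -5.0, clip(-2.8551) = -2.8551
Projection = [-5.0, -5.0, -2.8551]
Squared diffs: [11.7807, 10.389, 0.0]
Distance = sqrt(22.1697) = 4.7085


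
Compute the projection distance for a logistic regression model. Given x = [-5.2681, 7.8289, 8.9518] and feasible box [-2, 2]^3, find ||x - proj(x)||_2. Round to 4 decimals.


Project each component onto [-2, 2].
clip(-5.2681) = -2.0, clip(7.8289) = 2.0, clip(8.9518) = 2.0
Projection = [-2.0, 2.0, 2.0]
Squared diffs: [10.6805, 33.9761, 48.3275]
Distance = sqrt(92.9841) = 9.6428


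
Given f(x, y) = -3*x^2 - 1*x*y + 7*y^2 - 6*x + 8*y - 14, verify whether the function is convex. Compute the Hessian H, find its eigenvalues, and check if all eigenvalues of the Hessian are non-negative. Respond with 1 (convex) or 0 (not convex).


The Hessian of f(x,y) = -3*x^2 - 1*x*y + 7*y^2 - 6*x + 8*y - 14 is:
H = [[-6, -1], [-1, 14]]
Trace = -6 + 14 = 8
Determinant = -6*14 - (-1)^2 = -85
Discriminant = (8)^2 - 4*-85 = 404.0
Eigenvalues: lambda_1 = -6.0499, lambda_2 = 14.0499
The function is not convex.

0


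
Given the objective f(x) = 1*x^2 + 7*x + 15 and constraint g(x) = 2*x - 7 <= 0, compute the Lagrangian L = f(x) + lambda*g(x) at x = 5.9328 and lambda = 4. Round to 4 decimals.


Step 1: Evaluate f(x).
f(5.9328) = 1*5.9328^2 + 7*5.9328 + 15 = 91.7277
Step 2: Evaluate g(x).
g(5.9328) = 2*5.9328 - 7 = 4.8656
Step 3: Compute Lagrangian.
L = 91.7277 + 4*4.8656 = 111.1901


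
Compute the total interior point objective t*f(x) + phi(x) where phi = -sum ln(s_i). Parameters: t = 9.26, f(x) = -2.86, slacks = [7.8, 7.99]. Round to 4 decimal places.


Step 1: Compute log-barrier.
ln values: [2.0541, 2.0782]
phi = -(2.0541 + 2.0782) = -4.1323
Step 2: Compute augmented objective.
t*f(x) = 9.26*-2.86 = -26.4836
Total = -26.4836 - 4.1323 = -30.6159


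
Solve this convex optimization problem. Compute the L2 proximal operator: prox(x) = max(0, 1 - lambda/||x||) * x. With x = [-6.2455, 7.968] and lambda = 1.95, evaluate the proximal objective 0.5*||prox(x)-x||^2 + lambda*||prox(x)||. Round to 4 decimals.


Step 1: Compute ||x||.
||x|| = 10.124
Step 2: Compute scaling factor.
scale = max(0, 1 - 1.95/10.124) = 0.8074
Step 3: prox(x) = [-5.0425, 6.4333]
||prox(x)|| = 8.174
Step 4: Proximal objective.
0.5*||prox-x||^2 = 1.9013
lambda*||prox|| = 15.9393
Total = 17.8405
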